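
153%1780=153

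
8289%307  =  0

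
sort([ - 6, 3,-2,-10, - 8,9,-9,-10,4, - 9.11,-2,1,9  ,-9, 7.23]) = [ - 10, - 10,  -  9.11,  -  9 , - 9, -8, - 6, - 2,-2, 1,3, 4,7.23, 9, 9]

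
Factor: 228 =2^2*3^1*19^1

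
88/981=88/981   =  0.09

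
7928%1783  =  796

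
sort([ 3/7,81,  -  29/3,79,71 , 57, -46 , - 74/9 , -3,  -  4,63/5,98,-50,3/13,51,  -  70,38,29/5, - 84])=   [-84, - 70 , - 50,-46, - 29/3, - 74/9, - 4,-3,3/13,  3/7,29/5, 63/5, 38,51,57,71, 79,81, 98 ] 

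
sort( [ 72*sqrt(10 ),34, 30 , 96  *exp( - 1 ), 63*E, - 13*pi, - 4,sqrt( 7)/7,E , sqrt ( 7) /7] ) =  [ - 13*pi, - 4,sqrt( 7 )/7, sqrt(7 )/7,  E,30, 34,96*exp( - 1 ), 63*E , 72*sqrt( 10) ] 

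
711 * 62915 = 44732565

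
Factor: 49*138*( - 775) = - 5240550 =- 2^1*3^1*5^2*7^2*23^1 *31^1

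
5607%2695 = 217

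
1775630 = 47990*37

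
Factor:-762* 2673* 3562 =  - 7255174212= - 2^2*3^6*11^1 * 13^1 * 127^1*137^1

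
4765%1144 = 189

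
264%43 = 6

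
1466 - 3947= - 2481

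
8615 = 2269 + 6346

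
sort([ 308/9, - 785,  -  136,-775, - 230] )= [ - 785, - 775 , - 230, - 136 , 308/9]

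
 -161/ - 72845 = 161/72845=0.00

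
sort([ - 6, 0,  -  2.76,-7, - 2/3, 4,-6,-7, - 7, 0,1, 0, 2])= [ -7, - 7,-7,  -  6,-6,  -  2.76, - 2/3,0, 0, 0, 1, 2, 4 ]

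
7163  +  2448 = 9611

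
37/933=37/933 = 0.04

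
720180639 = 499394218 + 220786421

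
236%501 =236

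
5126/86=59  +  26/43 = 59.60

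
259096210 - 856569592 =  - 597473382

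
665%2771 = 665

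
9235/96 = 96 + 19/96 = 96.20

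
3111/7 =444 +3/7 = 444.43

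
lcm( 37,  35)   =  1295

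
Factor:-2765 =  - 5^1*7^1*79^1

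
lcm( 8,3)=24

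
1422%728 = 694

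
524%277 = 247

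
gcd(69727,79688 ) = 9961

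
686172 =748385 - 62213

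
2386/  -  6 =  - 1193/3 = - 397.67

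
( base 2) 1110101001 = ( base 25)1CC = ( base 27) 17J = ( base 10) 937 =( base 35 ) QR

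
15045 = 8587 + 6458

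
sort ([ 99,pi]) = [ pi,99 ] 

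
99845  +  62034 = 161879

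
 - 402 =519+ - 921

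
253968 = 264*962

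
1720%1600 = 120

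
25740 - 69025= - 43285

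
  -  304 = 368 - 672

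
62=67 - 5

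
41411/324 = 41411/324  =  127.81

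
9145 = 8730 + 415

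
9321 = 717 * 13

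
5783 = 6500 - 717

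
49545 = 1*49545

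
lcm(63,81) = 567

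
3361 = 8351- 4990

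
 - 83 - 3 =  - 86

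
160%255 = 160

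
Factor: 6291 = 3^3 * 233^1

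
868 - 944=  - 76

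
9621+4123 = 13744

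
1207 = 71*17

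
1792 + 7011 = 8803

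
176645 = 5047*35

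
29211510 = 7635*3826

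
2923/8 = 365 + 3/8 = 365.38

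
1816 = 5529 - 3713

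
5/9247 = 5/9247 = 0.00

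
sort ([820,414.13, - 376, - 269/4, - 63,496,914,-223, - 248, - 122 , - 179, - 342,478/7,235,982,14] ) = [ - 376,-342,-248 , - 223,-179 , - 122 , - 269/4,-63,14,478/7,235,414.13,  496,  820,914, 982]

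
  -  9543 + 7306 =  - 2237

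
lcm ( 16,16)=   16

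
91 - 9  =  82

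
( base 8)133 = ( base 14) 67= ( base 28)37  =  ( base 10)91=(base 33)2P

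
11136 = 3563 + 7573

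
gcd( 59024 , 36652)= 476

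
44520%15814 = 12892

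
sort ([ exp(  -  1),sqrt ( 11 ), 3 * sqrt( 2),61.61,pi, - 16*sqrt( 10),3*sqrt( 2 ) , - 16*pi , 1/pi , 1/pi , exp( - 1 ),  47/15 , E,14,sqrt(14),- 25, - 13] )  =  [ - 16*sqrt( 10 ), - 16 * pi, - 25, -13,  1/pi,1/pi,  exp(- 1),exp( - 1 ), E,47/15,pi, sqrt( 11) , sqrt( 14), 3*sqrt(2),3 * sqrt( 2 ), 14 , 61.61]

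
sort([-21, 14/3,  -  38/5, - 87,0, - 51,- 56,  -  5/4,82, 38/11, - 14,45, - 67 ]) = [-87,  -  67, - 56, - 51,-21, - 14,-38/5, - 5/4,0, 38/11,14/3 , 45, 82] 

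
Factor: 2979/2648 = 2^ ( - 3)*3^2 = 9/8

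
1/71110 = 1/71110 = 0.00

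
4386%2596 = 1790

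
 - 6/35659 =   -  6/35659 = - 0.00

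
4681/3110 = 4681/3110 = 1.51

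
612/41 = 612/41= 14.93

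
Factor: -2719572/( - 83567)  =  2^2 * 3^1*11^( - 1)*71^( -1 )  *  107^( - 1)*226631^1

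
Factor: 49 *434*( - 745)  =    -  15843170= - 2^1*5^1*7^3*31^1*149^1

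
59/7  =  59/7 = 8.43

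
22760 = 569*40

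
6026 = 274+5752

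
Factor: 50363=50363^1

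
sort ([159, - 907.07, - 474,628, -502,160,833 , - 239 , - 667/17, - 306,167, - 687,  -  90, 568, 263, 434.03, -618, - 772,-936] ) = [ - 936 , - 907.07, - 772, - 687,-618, - 502,- 474,- 306, - 239, - 90, - 667/17, 159,160,167,  263  ,  434.03 , 568,628,833 ] 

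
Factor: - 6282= -2^1 * 3^2 * 349^1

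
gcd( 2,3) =1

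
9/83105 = 9/83105 = 0.00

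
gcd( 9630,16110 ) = 90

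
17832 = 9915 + 7917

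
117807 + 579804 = 697611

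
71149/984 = 71149/984 = 72.31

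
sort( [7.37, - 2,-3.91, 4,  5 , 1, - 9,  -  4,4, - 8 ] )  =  [-9, - 8,-4 , - 3.91 , - 2,1,4,4 , 5,7.37 ] 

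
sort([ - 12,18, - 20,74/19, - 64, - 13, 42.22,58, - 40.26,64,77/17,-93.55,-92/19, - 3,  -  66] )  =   [  -  93.55, -66, - 64,-40.26, - 20, -13,  -  12, - 92/19,  -  3,74/19,77/17,18,42.22, 58, 64 ] 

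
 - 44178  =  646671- 690849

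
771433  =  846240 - 74807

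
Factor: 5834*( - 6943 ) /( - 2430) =20252731/1215 = 3^ ( - 5) *5^ (  -  1 )*53^1*131^1*2917^1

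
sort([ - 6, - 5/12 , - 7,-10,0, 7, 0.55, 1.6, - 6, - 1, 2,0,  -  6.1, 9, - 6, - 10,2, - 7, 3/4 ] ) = [-10, - 10, - 7 , - 7, - 6.1, - 6, - 6, - 6, - 1, - 5/12,  0, 0, 0.55,3/4,1.6, 2,2, 7, 9 ]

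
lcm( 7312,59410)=475280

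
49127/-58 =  - 848 + 57/58 = -  847.02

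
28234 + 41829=70063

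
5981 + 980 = 6961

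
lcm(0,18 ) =0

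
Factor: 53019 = 3^2*43^1*137^1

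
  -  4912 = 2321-7233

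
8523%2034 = 387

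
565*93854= 53027510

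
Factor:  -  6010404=-2^2* 3^1*31^1* 107^1*151^1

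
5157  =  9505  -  4348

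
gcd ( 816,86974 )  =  2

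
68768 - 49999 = 18769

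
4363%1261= 580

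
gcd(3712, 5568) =1856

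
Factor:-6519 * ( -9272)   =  60444168 = 2^3 *3^1*19^1* 41^1*53^1*61^1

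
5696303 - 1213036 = 4483267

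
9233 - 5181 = 4052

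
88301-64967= 23334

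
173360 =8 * 21670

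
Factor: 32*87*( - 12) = - 33408 = - 2^7*3^2*29^1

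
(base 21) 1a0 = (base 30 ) LL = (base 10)651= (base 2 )1010001011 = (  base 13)3b1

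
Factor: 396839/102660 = 2^( - 2)*3^( - 1)*5^( - 1 )* 29^(-1 )*41^1 *59^ ( - 1 )  *  9679^1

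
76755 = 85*903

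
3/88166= 3/88166 = 0.00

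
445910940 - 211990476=233920464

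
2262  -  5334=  - 3072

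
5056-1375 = 3681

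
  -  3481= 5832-9313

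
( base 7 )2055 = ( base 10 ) 726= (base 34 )LC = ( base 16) 2d6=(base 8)1326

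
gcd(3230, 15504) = 646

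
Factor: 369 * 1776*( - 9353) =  - 6129432432=- 2^4*3^3*37^1*41^1*47^1* 199^1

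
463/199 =2+65/199 = 2.33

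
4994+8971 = 13965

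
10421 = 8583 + 1838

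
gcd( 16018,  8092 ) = 2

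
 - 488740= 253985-742725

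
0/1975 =0 = 0.00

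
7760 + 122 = 7882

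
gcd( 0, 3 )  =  3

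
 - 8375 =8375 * ( - 1 )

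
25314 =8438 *3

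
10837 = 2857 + 7980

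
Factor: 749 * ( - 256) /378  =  - 13696/27 = - 2^7*3^ ( - 3)*107^1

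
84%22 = 18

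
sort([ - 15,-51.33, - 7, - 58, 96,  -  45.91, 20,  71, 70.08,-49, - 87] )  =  [ - 87, - 58,- 51.33, - 49, - 45.91, - 15, - 7, 20, 70.08,71,96] 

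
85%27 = 4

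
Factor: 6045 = 3^1*5^1 * 13^1*31^1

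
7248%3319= 610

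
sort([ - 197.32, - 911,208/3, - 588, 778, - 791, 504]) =[ -911, - 791,  -  588, - 197.32, 208/3, 504,778 ]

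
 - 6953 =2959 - 9912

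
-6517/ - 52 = 6517/52=125.33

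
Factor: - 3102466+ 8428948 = 5326482 = 2^1*3^1*7^1*31^1*4091^1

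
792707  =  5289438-4496731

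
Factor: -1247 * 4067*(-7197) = 3^1*7^2*29^1*43^1 * 83^1*2399^1 = 36499938153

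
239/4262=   239/4262 = 0.06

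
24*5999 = 143976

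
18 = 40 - 22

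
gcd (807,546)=3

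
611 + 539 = 1150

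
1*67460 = 67460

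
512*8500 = 4352000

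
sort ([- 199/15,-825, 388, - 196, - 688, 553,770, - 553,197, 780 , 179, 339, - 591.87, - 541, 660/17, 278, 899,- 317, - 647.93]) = [ - 825,-688,  -  647.93, - 591.87, - 553, - 541, - 317, - 196,-199/15,660/17, 179,  197 , 278 , 339, 388, 553, 770, 780 , 899 ]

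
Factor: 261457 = 7^1 * 41^1*911^1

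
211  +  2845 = 3056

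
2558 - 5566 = -3008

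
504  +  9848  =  10352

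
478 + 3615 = 4093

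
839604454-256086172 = 583518282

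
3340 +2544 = 5884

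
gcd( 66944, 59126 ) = 2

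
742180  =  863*860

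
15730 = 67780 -52050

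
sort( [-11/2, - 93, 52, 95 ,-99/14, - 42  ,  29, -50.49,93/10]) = [ - 93,-50.49, - 42, - 99/14, - 11/2,93/10,29,  52,  95]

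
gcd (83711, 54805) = 97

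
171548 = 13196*13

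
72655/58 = 1252+39/58 = 1252.67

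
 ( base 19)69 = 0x7B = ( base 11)102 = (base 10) 123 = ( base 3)11120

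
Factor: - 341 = -11^1 * 31^1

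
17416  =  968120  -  950704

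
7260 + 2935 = 10195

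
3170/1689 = 3170/1689 = 1.88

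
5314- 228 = 5086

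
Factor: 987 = 3^1*7^1*47^1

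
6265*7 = 43855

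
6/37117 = 6/37117= 0.00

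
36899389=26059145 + 10840244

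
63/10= 63/10  =  6.30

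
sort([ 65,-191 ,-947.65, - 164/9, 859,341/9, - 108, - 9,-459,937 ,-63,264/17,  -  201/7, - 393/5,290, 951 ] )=[ - 947.65, - 459,- 191, -108,-393/5, - 63, - 201/7 ,-164/9,-9,264/17, 341/9, 65,290,859,937 , 951]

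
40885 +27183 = 68068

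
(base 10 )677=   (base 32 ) L5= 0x2A5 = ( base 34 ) JV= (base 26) 101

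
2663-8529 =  - 5866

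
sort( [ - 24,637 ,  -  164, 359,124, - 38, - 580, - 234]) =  [-580,-234 , - 164, - 38, - 24, 124 , 359, 637]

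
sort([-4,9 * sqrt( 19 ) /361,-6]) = [-6,-4 , 9*sqrt(19 )/361]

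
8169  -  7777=392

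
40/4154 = 20/2077 = 0.01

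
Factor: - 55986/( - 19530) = 43/15= 3^( - 1)*5^(-1)*43^1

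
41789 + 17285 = 59074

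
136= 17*8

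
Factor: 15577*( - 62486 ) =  - 973344422 = -  2^1*37^1*157^1*199^1*421^1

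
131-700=-569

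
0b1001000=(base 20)3c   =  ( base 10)72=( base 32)28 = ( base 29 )2e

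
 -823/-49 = 823/49 = 16.80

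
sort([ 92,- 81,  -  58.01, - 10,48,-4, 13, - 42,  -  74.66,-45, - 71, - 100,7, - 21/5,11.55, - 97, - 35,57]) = [  -  100,  -  97, - 81, - 74.66, - 71, - 58.01, - 45, - 42, - 35, - 10, - 21/5, - 4, 7,  11.55,13,48, 57,92] 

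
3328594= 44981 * 74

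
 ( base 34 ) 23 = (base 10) 71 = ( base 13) 56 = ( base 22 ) 35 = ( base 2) 1000111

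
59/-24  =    -  3  +  13/24  =  - 2.46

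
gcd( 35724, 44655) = 8931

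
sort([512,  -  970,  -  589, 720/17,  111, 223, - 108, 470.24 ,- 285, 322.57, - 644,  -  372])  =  [  -  970,- 644, - 589, - 372,-285, - 108,720/17, 111, 223, 322.57, 470.24,512]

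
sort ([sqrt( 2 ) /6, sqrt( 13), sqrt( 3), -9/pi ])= [ - 9/pi,  sqrt( 2)/6 , sqrt(3 ), sqrt ( 13) ]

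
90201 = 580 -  - 89621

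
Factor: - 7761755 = - 5^1*1552351^1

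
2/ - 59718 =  - 1 + 29858/29859 = - 0.00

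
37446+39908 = 77354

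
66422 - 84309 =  - 17887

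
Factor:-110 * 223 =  - 2^1*5^1*11^1*223^1 = - 24530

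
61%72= 61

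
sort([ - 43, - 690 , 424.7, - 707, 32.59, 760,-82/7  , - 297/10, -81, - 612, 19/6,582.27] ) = [ -707, - 690, - 612,-81, - 43,  -  297/10, - 82/7, 19/6, 32.59,424.7,582.27,760]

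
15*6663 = 99945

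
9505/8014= 9505/8014= 1.19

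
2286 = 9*254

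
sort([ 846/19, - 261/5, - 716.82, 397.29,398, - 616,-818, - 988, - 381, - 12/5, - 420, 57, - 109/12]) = [ - 988, - 818, - 716.82, - 616, - 420, - 381, - 261/5,  -  109/12,  -  12/5, 846/19, 57,397.29,398] 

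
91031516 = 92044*989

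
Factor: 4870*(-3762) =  - 18320940 = - 2^2 * 3^2*5^1 *11^1 * 19^1*487^1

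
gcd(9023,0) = 9023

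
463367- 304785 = 158582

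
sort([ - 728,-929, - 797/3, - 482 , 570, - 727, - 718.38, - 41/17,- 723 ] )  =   [ - 929, - 728, - 727,-723, - 718.38, - 482, - 797/3, - 41/17,570] 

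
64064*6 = 384384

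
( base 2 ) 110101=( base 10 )53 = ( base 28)1P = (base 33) 1K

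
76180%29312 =17556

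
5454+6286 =11740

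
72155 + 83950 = 156105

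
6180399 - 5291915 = 888484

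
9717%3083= 468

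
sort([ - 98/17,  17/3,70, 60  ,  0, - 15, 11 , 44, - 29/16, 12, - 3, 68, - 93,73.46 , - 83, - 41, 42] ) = [ - 93, - 83, -41, - 15  , - 98/17 , - 3, - 29/16, 0, 17/3 , 11,12,42, 44,60, 68,70, 73.46 ] 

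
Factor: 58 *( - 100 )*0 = 0^1 = 0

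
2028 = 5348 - 3320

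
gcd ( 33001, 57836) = 1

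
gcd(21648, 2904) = 264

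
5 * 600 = 3000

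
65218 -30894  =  34324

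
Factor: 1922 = 2^1*31^2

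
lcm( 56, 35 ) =280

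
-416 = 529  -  945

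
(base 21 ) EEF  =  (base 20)g43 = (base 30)763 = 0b1100101010011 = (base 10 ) 6483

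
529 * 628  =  332212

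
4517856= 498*9072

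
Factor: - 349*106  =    -  36994 = - 2^1*53^1*349^1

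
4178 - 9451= - 5273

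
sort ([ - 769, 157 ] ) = [ - 769, 157]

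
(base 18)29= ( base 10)45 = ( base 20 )25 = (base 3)1200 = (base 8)55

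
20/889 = 20/889 = 0.02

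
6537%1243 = 322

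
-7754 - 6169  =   - 13923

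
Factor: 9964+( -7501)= 2463 = 3^1*821^1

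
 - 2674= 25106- 27780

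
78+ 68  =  146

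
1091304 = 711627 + 379677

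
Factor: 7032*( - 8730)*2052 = - 125970966720 = - 2^6*3^6 * 5^1*19^1 *97^1*293^1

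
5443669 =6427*847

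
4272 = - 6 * ( - 712)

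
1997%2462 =1997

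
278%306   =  278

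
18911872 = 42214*448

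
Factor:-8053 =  - 8053^1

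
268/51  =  5+13/51=5.25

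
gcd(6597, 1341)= 9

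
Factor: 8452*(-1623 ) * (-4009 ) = 54993842364 = 2^2*3^1*19^1*211^1 * 541^1*2113^1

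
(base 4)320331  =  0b111000111101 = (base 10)3645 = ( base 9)5000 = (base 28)4I5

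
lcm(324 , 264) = 7128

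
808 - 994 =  - 186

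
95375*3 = 286125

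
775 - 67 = 708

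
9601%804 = 757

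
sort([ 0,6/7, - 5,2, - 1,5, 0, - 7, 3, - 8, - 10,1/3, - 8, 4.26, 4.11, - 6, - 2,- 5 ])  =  [ - 10, - 8, - 8,-7, - 6, - 5, - 5, - 2, - 1,0,  0, 1/3 , 6/7,2,3,4.11,4.26,5]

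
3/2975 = 3/2975 = 0.00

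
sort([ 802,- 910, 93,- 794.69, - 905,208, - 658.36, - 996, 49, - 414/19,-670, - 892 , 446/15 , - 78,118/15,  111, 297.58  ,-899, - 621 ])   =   [ - 996, - 910, - 905,-899, - 892 , - 794.69,- 670, - 658.36, - 621, - 78, - 414/19,118/15 , 446/15, 49,93, 111,208,297.58, 802] 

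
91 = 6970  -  6879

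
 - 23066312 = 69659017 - 92725329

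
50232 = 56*897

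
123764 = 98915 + 24849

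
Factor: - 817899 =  - 3^1*337^1*809^1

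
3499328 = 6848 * 511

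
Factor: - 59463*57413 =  -3^2*6607^1*57413^1= -  3413949219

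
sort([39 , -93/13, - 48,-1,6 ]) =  [-48, - 93/13, - 1, 6, 39 ] 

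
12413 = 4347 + 8066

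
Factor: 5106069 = 3^2*17^1*23^1*1451^1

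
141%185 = 141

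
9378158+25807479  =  35185637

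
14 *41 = 574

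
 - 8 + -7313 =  - 7321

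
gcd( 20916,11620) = 2324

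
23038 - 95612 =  - 72574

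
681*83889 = 57128409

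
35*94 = 3290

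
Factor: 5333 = 5333^1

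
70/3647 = 10/521 = 0.02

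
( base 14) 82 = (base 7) 222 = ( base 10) 114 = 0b1110010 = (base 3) 11020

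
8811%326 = 9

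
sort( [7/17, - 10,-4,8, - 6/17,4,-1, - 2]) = [ - 10, - 4, - 2, - 1, - 6/17,7/17,4,  8 ] 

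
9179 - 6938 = 2241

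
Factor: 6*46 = 2^2*3^1*23^1 = 276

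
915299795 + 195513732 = 1110813527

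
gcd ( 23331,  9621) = 3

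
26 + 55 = 81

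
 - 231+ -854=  - 1085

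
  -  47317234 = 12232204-59549438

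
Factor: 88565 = 5^1*17713^1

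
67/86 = 67/86 = 0.78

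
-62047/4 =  - 62047/4 = - 15511.75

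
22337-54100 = -31763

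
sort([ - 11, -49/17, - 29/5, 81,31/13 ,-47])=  [ - 47, - 11, - 29/5,  -  49/17, 31/13,81 ]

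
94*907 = 85258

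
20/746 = 10/373 = 0.03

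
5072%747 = 590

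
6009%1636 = 1101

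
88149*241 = 21243909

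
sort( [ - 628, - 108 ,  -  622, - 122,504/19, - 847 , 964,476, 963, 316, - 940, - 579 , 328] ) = [ - 940, - 847, - 628, -622, - 579, - 122, - 108 , 504/19,316,328, 476, 963,964] 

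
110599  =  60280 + 50319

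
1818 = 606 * 3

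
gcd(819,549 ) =9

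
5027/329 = 15 + 92/329 =15.28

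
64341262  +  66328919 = 130670181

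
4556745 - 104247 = 4452498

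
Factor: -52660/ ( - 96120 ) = 2633/4806 = 2^(- 1)*3^( - 3 )*89^( - 1) * 2633^1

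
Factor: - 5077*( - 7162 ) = 2^1*3581^1*5077^1 = 36361474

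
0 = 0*593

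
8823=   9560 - 737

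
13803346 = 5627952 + 8175394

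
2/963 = 2/963  =  0.00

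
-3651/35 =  - 3651/35 =- 104.31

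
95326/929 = 102 +568/929 = 102.61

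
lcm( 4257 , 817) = 80883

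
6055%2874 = 307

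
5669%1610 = 839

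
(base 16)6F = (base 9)133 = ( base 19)5G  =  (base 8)157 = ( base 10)111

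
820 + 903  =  1723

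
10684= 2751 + 7933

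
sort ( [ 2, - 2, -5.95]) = [ - 5.95, - 2,  2 ]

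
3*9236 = 27708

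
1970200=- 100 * (  -  19702)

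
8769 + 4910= 13679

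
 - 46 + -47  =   - 93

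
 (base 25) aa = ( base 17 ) F5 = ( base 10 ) 260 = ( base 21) C8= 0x104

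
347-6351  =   - 6004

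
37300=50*746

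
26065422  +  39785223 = 65850645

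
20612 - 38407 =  - 17795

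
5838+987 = 6825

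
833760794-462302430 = 371458364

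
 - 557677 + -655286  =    -  1212963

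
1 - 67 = -66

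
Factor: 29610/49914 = 35/59 = 5^1*7^1*59^( - 1 )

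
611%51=50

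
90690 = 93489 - 2799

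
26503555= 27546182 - 1042627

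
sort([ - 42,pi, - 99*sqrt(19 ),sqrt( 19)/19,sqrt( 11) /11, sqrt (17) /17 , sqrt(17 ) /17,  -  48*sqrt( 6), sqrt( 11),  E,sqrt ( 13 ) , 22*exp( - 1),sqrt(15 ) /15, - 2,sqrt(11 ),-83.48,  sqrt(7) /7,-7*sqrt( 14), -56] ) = [ - 99*sqrt( 19),  -  48*sqrt( 6),-83.48  , - 56, - 42, - 7*sqrt( 14), - 2,sqrt( 19)/19, sqrt( 17)/17 , sqrt(17) /17 , sqrt( 15 ) /15, sqrt(11) /11,sqrt( 7) /7, E, pi, sqrt( 11), sqrt(11),sqrt( 13 ),22*  exp( - 1 ) ]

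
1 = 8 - 7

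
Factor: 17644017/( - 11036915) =-3^1*5^( - 1) *37^ (-1)*59659^( - 1 ) * 5881339^1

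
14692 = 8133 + 6559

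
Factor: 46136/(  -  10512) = -79/18 = - 2^( - 1 )*3^(-2 )*79^1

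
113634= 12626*9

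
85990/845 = 101+129/169 = 101.76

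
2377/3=792 +1/3 =792.33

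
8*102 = 816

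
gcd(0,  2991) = 2991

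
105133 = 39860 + 65273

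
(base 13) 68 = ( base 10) 86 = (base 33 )2K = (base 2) 1010110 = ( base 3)10012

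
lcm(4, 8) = 8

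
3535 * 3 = 10605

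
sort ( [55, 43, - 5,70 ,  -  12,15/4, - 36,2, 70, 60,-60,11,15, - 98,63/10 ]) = [ - 98, - 60,  -  36, - 12, - 5,2, 15/4,  63/10,11,  15,43 , 55,60,  70,70] 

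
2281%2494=2281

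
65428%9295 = 363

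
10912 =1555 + 9357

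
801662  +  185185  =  986847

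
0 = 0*970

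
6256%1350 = 856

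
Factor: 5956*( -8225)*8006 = -2^3*5^2*7^1*47^1*1489^1  *  4003^1 = - 392198728600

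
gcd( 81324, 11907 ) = 81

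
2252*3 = 6756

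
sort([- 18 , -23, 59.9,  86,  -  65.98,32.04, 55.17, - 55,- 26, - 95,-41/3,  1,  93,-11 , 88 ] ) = [ - 95 , - 65.98,-55, - 26, - 23,-18 , -41/3,  -  11, 1,  32.04,  55.17, 59.9 , 86,88,  93]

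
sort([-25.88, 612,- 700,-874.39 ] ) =[ - 874.39, - 700,-25.88, 612]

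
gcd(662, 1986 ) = 662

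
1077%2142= 1077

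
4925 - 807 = 4118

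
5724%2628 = 468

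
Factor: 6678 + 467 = 7145= 5^1*1429^1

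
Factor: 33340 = 2^2*5^1*1667^1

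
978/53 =18 + 24/53 = 18.45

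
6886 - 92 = 6794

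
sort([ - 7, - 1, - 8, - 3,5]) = [ - 8 , - 7, - 3, - 1, 5]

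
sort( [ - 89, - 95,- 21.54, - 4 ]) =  [ - 95, - 89, - 21.54, - 4 ]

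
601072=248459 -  - 352613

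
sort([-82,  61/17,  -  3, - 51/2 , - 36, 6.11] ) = [  -  82, - 36,  -  51/2, - 3,61/17, 6.11 ] 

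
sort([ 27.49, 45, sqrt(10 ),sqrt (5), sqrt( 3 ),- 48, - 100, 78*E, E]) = [-100, - 48, sqrt(3), sqrt (5 ), E, sqrt( 10 ),  27.49, 45,78*E]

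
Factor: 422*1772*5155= 3854826520 = 2^3*5^1*211^1*443^1*1031^1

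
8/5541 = 8/5541 = 0.00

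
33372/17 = 33372/17=1963.06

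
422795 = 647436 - 224641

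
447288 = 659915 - 212627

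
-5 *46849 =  - 234245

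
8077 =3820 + 4257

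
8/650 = 4/325 = 0.01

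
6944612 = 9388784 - 2444172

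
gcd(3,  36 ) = 3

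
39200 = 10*3920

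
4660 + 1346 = 6006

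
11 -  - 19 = 30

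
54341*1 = 54341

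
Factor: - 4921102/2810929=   -2^1*11^( - 1 )*47^(-1)  *5437^(  -  1) *2460551^1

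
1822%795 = 232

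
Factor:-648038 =-2^1*223^1*1453^1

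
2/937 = 2/937= 0.00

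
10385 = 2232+8153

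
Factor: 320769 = 3^2*29^1*1229^1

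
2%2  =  0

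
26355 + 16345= 42700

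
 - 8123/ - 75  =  108 +23/75 = 108.31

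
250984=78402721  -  78151737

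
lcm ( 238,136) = 952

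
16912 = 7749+9163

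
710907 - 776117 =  - 65210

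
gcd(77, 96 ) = 1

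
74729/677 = 74729/677 = 110.38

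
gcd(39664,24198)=74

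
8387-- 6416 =14803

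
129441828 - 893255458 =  - 763813630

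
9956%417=365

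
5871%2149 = 1573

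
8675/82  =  105  +  65/82 = 105.79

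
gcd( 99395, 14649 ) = 1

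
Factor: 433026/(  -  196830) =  - 5^(  -  1)*11^1 = - 11/5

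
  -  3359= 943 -4302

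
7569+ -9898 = -2329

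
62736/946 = 31368/473= 66.32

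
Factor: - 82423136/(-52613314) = 2^4 * 13^( - 1)*829^( - 1)*2441^( - 1)*2575723^1 =41211568/26306657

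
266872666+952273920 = 1219146586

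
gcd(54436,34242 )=878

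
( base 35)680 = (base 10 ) 7630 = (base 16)1dce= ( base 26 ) b7c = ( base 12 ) 44BA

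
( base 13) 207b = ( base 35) 3ng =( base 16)1190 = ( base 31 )4l1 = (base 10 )4496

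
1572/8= 196 + 1/2 = 196.50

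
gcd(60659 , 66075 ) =1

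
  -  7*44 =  - 308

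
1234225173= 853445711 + 380779462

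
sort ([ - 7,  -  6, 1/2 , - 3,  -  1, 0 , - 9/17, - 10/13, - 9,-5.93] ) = [ - 9,  -  7, - 6,  -  5.93, - 3,  -  1, - 10/13, - 9/17, 0,1/2]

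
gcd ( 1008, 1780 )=4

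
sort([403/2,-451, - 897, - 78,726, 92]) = [-897 ,-451, -78, 92,403/2 , 726]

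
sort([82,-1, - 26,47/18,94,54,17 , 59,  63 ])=[ - 26, - 1,47/18, 17, 54,59 , 63, 82,  94]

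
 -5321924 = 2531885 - 7853809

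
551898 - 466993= 84905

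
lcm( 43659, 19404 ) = 174636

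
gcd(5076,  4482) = 54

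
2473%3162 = 2473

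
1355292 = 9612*141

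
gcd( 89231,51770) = 1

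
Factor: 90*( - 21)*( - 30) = 2^2*3^4  *5^2*7^1 = 56700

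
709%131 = 54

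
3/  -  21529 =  - 1 + 21526/21529 = - 0.00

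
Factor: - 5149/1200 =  - 2^ (- 4)*3^ ( - 1 )*5^(  -  2 ) * 19^1*271^1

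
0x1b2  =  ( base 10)434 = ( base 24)I2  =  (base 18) 162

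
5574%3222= 2352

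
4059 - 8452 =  - 4393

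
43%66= 43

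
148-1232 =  - 1084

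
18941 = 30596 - 11655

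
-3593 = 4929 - 8522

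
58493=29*2017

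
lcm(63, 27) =189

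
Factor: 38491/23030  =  2^( - 1 )*5^( - 1)*7^( - 2)*47^(-1)*  61^1*631^1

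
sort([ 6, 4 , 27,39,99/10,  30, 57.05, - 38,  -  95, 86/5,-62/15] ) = [ - 95, - 38, - 62/15, 4,6,99/10, 86/5,27,30,39, 57.05 ]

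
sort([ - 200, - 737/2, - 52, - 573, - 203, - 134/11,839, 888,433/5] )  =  [ - 573, - 737/2, - 203, - 200 , - 52, - 134/11, 433/5, 839, 888 ]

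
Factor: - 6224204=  - 2^2 * 7^1 * 222293^1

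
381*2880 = 1097280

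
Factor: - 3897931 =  - 691^1*5641^1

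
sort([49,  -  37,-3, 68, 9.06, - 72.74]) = [  -  72.74 ,  -  37, - 3,9.06,  49, 68] 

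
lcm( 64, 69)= 4416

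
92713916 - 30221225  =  62492691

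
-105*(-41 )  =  4305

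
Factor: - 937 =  - 937^1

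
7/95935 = 1/13705 = 0.00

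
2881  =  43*67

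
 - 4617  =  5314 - 9931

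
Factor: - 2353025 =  - 5^2*94121^1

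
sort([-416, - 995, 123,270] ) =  [-995,-416, 123, 270]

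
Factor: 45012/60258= 62/83 = 2^1 * 31^1 * 83^( - 1 )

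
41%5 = 1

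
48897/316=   48897/316 =154.74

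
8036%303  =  158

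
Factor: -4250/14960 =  - 25/88 = -2^(-3)*5^2  *  11^( - 1 )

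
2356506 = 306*7701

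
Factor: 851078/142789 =2^1*41^1*97^1*107^1*142789^ (  -  1)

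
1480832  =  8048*184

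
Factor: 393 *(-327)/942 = -2^( - 1)* 3^1*109^1 * 131^1*157^( - 1 ) = - 42837/314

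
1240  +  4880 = 6120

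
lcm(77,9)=693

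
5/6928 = 5/6928= 0.00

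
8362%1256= 826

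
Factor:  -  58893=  - 3^1*67^1*293^1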